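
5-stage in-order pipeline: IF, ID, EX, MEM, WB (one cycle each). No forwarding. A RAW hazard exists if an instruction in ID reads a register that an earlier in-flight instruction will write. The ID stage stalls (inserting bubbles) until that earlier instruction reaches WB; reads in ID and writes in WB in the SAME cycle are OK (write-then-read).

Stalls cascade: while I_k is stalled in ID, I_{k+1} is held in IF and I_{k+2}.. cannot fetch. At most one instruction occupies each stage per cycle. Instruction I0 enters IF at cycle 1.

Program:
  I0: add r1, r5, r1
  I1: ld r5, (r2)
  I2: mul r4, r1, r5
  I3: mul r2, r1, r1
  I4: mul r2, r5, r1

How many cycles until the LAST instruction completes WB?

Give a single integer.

I0 add r1 <- r5,r1: IF@1 ID@2 stall=0 (-) EX@3 MEM@4 WB@5
I1 ld r5 <- r2: IF@2 ID@3 stall=0 (-) EX@4 MEM@5 WB@6
I2 mul r4 <- r1,r5: IF@3 ID@4 stall=2 (RAW on I1.r5 (WB@6)) EX@7 MEM@8 WB@9
I3 mul r2 <- r1,r1: IF@4 ID@7 stall=0 (-) EX@8 MEM@9 WB@10
I4 mul r2 <- r5,r1: IF@7 ID@8 stall=0 (-) EX@9 MEM@10 WB@11

Answer: 11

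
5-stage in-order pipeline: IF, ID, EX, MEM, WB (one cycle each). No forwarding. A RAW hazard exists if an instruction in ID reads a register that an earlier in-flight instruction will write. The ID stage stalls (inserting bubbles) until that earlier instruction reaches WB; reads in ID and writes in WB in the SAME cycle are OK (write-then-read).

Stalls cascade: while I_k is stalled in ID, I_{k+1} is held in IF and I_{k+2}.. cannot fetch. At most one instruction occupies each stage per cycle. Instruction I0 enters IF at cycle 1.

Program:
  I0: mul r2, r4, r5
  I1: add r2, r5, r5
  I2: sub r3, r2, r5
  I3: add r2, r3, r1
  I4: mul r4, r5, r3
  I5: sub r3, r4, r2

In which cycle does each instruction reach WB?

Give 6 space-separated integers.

I0 mul r2 <- r4,r5: IF@1 ID@2 stall=0 (-) EX@3 MEM@4 WB@5
I1 add r2 <- r5,r5: IF@2 ID@3 stall=0 (-) EX@4 MEM@5 WB@6
I2 sub r3 <- r2,r5: IF@3 ID@4 stall=2 (RAW on I1.r2 (WB@6)) EX@7 MEM@8 WB@9
I3 add r2 <- r3,r1: IF@4 ID@7 stall=2 (RAW on I2.r3 (WB@9)) EX@10 MEM@11 WB@12
I4 mul r4 <- r5,r3: IF@7 ID@10 stall=0 (-) EX@11 MEM@12 WB@13
I5 sub r3 <- r4,r2: IF@10 ID@11 stall=2 (RAW on I4.r4 (WB@13)) EX@14 MEM@15 WB@16

Answer: 5 6 9 12 13 16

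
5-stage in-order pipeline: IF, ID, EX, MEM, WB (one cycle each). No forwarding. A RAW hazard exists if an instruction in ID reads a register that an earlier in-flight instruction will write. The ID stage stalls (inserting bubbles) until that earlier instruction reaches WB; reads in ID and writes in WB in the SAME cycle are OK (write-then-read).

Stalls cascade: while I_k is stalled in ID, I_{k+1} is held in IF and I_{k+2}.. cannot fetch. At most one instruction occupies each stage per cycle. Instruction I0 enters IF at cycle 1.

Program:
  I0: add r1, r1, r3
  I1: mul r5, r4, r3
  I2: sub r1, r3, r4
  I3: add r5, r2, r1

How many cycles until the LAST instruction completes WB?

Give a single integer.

I0 add r1 <- r1,r3: IF@1 ID@2 stall=0 (-) EX@3 MEM@4 WB@5
I1 mul r5 <- r4,r3: IF@2 ID@3 stall=0 (-) EX@4 MEM@5 WB@6
I2 sub r1 <- r3,r4: IF@3 ID@4 stall=0 (-) EX@5 MEM@6 WB@7
I3 add r5 <- r2,r1: IF@4 ID@5 stall=2 (RAW on I2.r1 (WB@7)) EX@8 MEM@9 WB@10

Answer: 10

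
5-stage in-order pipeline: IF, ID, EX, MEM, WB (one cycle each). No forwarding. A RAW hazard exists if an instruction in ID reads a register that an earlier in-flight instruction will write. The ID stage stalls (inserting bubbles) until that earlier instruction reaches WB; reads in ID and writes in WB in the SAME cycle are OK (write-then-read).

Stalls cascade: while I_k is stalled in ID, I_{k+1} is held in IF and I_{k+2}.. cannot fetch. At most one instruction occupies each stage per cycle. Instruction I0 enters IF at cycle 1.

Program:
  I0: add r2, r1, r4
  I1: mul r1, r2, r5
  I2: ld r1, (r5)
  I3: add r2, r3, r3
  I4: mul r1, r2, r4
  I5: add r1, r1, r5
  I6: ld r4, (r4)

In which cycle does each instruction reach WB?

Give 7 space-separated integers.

I0 add r2 <- r1,r4: IF@1 ID@2 stall=0 (-) EX@3 MEM@4 WB@5
I1 mul r1 <- r2,r5: IF@2 ID@3 stall=2 (RAW on I0.r2 (WB@5)) EX@6 MEM@7 WB@8
I2 ld r1 <- r5: IF@3 ID@6 stall=0 (-) EX@7 MEM@8 WB@9
I3 add r2 <- r3,r3: IF@6 ID@7 stall=0 (-) EX@8 MEM@9 WB@10
I4 mul r1 <- r2,r4: IF@7 ID@8 stall=2 (RAW on I3.r2 (WB@10)) EX@11 MEM@12 WB@13
I5 add r1 <- r1,r5: IF@8 ID@11 stall=2 (RAW on I4.r1 (WB@13)) EX@14 MEM@15 WB@16
I6 ld r4 <- r4: IF@11 ID@14 stall=0 (-) EX@15 MEM@16 WB@17

Answer: 5 8 9 10 13 16 17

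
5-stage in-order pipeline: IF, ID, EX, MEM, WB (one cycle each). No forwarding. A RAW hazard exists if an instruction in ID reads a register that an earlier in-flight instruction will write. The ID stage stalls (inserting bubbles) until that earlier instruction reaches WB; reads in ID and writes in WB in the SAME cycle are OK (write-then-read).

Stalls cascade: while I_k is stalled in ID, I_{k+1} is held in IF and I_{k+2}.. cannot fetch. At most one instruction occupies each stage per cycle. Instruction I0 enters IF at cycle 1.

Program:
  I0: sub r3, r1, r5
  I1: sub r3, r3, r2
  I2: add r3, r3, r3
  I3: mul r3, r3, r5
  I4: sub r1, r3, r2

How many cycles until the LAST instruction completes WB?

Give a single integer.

I0 sub r3 <- r1,r5: IF@1 ID@2 stall=0 (-) EX@3 MEM@4 WB@5
I1 sub r3 <- r3,r2: IF@2 ID@3 stall=2 (RAW on I0.r3 (WB@5)) EX@6 MEM@7 WB@8
I2 add r3 <- r3,r3: IF@3 ID@6 stall=2 (RAW on I1.r3 (WB@8)) EX@9 MEM@10 WB@11
I3 mul r3 <- r3,r5: IF@6 ID@9 stall=2 (RAW on I2.r3 (WB@11)) EX@12 MEM@13 WB@14
I4 sub r1 <- r3,r2: IF@9 ID@12 stall=2 (RAW on I3.r3 (WB@14)) EX@15 MEM@16 WB@17

Answer: 17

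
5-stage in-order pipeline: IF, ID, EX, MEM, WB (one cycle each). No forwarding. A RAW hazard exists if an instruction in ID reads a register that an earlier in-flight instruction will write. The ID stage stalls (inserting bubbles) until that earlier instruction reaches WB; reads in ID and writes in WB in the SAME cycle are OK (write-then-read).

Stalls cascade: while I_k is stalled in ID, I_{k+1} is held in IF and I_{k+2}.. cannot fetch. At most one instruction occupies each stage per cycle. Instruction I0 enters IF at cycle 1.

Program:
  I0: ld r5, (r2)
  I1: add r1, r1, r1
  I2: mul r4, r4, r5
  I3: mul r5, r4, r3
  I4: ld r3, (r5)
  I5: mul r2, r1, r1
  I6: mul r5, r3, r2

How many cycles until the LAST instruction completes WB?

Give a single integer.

Answer: 18

Derivation:
I0 ld r5 <- r2: IF@1 ID@2 stall=0 (-) EX@3 MEM@4 WB@5
I1 add r1 <- r1,r1: IF@2 ID@3 stall=0 (-) EX@4 MEM@5 WB@6
I2 mul r4 <- r4,r5: IF@3 ID@4 stall=1 (RAW on I0.r5 (WB@5)) EX@6 MEM@7 WB@8
I3 mul r5 <- r4,r3: IF@4 ID@6 stall=2 (RAW on I2.r4 (WB@8)) EX@9 MEM@10 WB@11
I4 ld r3 <- r5: IF@6 ID@9 stall=2 (RAW on I3.r5 (WB@11)) EX@12 MEM@13 WB@14
I5 mul r2 <- r1,r1: IF@9 ID@12 stall=0 (-) EX@13 MEM@14 WB@15
I6 mul r5 <- r3,r2: IF@12 ID@13 stall=2 (RAW on I5.r2 (WB@15)) EX@16 MEM@17 WB@18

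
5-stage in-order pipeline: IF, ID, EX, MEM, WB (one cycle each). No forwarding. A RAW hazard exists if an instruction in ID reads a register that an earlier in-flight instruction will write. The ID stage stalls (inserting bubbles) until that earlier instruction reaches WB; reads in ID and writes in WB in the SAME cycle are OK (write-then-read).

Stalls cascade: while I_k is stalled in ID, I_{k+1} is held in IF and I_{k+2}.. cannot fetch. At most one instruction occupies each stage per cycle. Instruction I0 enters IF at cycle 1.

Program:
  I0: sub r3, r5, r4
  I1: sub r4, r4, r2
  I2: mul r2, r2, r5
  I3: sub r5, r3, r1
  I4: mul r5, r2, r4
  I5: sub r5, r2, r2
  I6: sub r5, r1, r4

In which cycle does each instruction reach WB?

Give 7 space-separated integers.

I0 sub r3 <- r5,r4: IF@1 ID@2 stall=0 (-) EX@3 MEM@4 WB@5
I1 sub r4 <- r4,r2: IF@2 ID@3 stall=0 (-) EX@4 MEM@5 WB@6
I2 mul r2 <- r2,r5: IF@3 ID@4 stall=0 (-) EX@5 MEM@6 WB@7
I3 sub r5 <- r3,r1: IF@4 ID@5 stall=0 (-) EX@6 MEM@7 WB@8
I4 mul r5 <- r2,r4: IF@5 ID@6 stall=1 (RAW on I2.r2 (WB@7)) EX@8 MEM@9 WB@10
I5 sub r5 <- r2,r2: IF@6 ID@8 stall=0 (-) EX@9 MEM@10 WB@11
I6 sub r5 <- r1,r4: IF@8 ID@9 stall=0 (-) EX@10 MEM@11 WB@12

Answer: 5 6 7 8 10 11 12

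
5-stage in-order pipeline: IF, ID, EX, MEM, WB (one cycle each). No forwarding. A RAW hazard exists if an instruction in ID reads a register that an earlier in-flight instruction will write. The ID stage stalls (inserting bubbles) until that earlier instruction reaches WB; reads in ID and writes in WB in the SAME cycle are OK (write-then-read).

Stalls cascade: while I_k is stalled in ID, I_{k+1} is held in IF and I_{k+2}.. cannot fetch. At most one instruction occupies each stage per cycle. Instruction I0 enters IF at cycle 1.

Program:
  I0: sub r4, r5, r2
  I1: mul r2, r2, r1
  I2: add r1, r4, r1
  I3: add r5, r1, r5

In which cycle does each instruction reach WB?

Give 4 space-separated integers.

I0 sub r4 <- r5,r2: IF@1 ID@2 stall=0 (-) EX@3 MEM@4 WB@5
I1 mul r2 <- r2,r1: IF@2 ID@3 stall=0 (-) EX@4 MEM@5 WB@6
I2 add r1 <- r4,r1: IF@3 ID@4 stall=1 (RAW on I0.r4 (WB@5)) EX@6 MEM@7 WB@8
I3 add r5 <- r1,r5: IF@4 ID@6 stall=2 (RAW on I2.r1 (WB@8)) EX@9 MEM@10 WB@11

Answer: 5 6 8 11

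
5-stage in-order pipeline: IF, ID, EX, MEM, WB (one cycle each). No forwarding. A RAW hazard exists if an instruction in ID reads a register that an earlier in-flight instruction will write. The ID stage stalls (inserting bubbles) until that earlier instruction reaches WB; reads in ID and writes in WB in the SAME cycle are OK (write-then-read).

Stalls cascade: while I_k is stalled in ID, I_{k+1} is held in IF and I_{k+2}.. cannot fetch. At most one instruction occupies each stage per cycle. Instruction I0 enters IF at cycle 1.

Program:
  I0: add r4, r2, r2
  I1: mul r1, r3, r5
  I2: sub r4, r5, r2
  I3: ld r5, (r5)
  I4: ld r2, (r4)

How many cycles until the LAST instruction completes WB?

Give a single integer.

I0 add r4 <- r2,r2: IF@1 ID@2 stall=0 (-) EX@3 MEM@4 WB@5
I1 mul r1 <- r3,r5: IF@2 ID@3 stall=0 (-) EX@4 MEM@5 WB@6
I2 sub r4 <- r5,r2: IF@3 ID@4 stall=0 (-) EX@5 MEM@6 WB@7
I3 ld r5 <- r5: IF@4 ID@5 stall=0 (-) EX@6 MEM@7 WB@8
I4 ld r2 <- r4: IF@5 ID@6 stall=1 (RAW on I2.r4 (WB@7)) EX@8 MEM@9 WB@10

Answer: 10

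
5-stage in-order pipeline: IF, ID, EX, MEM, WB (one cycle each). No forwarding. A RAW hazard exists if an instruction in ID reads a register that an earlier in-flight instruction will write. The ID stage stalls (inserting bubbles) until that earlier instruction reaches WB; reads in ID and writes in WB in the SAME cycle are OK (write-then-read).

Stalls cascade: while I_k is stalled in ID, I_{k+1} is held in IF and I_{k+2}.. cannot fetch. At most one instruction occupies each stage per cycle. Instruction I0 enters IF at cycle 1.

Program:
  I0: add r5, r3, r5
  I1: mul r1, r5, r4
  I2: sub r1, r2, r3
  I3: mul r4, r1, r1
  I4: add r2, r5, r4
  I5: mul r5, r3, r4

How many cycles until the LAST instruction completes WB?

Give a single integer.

Answer: 16

Derivation:
I0 add r5 <- r3,r5: IF@1 ID@2 stall=0 (-) EX@3 MEM@4 WB@5
I1 mul r1 <- r5,r4: IF@2 ID@3 stall=2 (RAW on I0.r5 (WB@5)) EX@6 MEM@7 WB@8
I2 sub r1 <- r2,r3: IF@3 ID@6 stall=0 (-) EX@7 MEM@8 WB@9
I3 mul r4 <- r1,r1: IF@6 ID@7 stall=2 (RAW on I2.r1 (WB@9)) EX@10 MEM@11 WB@12
I4 add r2 <- r5,r4: IF@7 ID@10 stall=2 (RAW on I3.r4 (WB@12)) EX@13 MEM@14 WB@15
I5 mul r5 <- r3,r4: IF@10 ID@13 stall=0 (-) EX@14 MEM@15 WB@16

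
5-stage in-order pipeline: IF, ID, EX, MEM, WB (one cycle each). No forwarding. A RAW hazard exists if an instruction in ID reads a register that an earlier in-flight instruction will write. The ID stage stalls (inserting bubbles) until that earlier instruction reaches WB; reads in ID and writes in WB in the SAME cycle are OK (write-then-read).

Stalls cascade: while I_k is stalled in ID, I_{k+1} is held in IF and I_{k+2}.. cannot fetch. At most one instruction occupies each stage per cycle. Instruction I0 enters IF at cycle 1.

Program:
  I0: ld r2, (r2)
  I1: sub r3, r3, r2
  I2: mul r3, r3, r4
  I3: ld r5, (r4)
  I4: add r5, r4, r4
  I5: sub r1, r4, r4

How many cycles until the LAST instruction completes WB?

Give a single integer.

I0 ld r2 <- r2: IF@1 ID@2 stall=0 (-) EX@3 MEM@4 WB@5
I1 sub r3 <- r3,r2: IF@2 ID@3 stall=2 (RAW on I0.r2 (WB@5)) EX@6 MEM@7 WB@8
I2 mul r3 <- r3,r4: IF@3 ID@6 stall=2 (RAW on I1.r3 (WB@8)) EX@9 MEM@10 WB@11
I3 ld r5 <- r4: IF@6 ID@9 stall=0 (-) EX@10 MEM@11 WB@12
I4 add r5 <- r4,r4: IF@9 ID@10 stall=0 (-) EX@11 MEM@12 WB@13
I5 sub r1 <- r4,r4: IF@10 ID@11 stall=0 (-) EX@12 MEM@13 WB@14

Answer: 14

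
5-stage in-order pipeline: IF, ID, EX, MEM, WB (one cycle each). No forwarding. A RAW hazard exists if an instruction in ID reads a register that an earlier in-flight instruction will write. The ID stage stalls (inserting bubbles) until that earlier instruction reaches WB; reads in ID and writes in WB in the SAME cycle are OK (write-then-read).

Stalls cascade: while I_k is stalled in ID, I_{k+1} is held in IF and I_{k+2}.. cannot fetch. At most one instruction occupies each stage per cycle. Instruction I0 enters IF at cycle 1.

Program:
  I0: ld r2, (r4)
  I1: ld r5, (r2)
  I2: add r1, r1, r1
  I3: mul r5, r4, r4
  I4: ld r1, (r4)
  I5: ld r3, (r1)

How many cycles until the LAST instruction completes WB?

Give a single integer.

I0 ld r2 <- r4: IF@1 ID@2 stall=0 (-) EX@3 MEM@4 WB@5
I1 ld r5 <- r2: IF@2 ID@3 stall=2 (RAW on I0.r2 (WB@5)) EX@6 MEM@7 WB@8
I2 add r1 <- r1,r1: IF@3 ID@6 stall=0 (-) EX@7 MEM@8 WB@9
I3 mul r5 <- r4,r4: IF@6 ID@7 stall=0 (-) EX@8 MEM@9 WB@10
I4 ld r1 <- r4: IF@7 ID@8 stall=0 (-) EX@9 MEM@10 WB@11
I5 ld r3 <- r1: IF@8 ID@9 stall=2 (RAW on I4.r1 (WB@11)) EX@12 MEM@13 WB@14

Answer: 14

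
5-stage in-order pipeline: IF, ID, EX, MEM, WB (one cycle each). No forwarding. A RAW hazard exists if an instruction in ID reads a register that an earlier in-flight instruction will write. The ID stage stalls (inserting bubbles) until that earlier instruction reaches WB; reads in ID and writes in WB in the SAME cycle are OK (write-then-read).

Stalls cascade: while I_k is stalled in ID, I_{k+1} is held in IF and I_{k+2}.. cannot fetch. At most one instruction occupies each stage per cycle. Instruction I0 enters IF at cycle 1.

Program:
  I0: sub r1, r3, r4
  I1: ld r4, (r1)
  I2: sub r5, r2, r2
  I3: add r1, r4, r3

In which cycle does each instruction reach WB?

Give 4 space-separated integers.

Answer: 5 8 9 11

Derivation:
I0 sub r1 <- r3,r4: IF@1 ID@2 stall=0 (-) EX@3 MEM@4 WB@5
I1 ld r4 <- r1: IF@2 ID@3 stall=2 (RAW on I0.r1 (WB@5)) EX@6 MEM@7 WB@8
I2 sub r5 <- r2,r2: IF@3 ID@6 stall=0 (-) EX@7 MEM@8 WB@9
I3 add r1 <- r4,r3: IF@6 ID@7 stall=1 (RAW on I1.r4 (WB@8)) EX@9 MEM@10 WB@11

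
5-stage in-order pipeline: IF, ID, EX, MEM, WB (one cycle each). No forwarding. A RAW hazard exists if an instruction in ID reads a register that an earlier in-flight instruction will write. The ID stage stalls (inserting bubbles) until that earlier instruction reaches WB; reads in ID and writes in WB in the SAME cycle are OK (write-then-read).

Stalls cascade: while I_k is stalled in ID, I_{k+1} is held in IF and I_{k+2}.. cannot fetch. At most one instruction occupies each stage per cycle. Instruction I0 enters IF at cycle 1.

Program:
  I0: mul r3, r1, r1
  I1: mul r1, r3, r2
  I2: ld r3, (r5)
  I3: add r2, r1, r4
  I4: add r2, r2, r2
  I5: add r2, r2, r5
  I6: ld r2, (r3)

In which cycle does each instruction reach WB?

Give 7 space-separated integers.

I0 mul r3 <- r1,r1: IF@1 ID@2 stall=0 (-) EX@3 MEM@4 WB@5
I1 mul r1 <- r3,r2: IF@2 ID@3 stall=2 (RAW on I0.r3 (WB@5)) EX@6 MEM@7 WB@8
I2 ld r3 <- r5: IF@3 ID@6 stall=0 (-) EX@7 MEM@8 WB@9
I3 add r2 <- r1,r4: IF@6 ID@7 stall=1 (RAW on I1.r1 (WB@8)) EX@9 MEM@10 WB@11
I4 add r2 <- r2,r2: IF@7 ID@9 stall=2 (RAW on I3.r2 (WB@11)) EX@12 MEM@13 WB@14
I5 add r2 <- r2,r5: IF@9 ID@12 stall=2 (RAW on I4.r2 (WB@14)) EX@15 MEM@16 WB@17
I6 ld r2 <- r3: IF@12 ID@15 stall=0 (-) EX@16 MEM@17 WB@18

Answer: 5 8 9 11 14 17 18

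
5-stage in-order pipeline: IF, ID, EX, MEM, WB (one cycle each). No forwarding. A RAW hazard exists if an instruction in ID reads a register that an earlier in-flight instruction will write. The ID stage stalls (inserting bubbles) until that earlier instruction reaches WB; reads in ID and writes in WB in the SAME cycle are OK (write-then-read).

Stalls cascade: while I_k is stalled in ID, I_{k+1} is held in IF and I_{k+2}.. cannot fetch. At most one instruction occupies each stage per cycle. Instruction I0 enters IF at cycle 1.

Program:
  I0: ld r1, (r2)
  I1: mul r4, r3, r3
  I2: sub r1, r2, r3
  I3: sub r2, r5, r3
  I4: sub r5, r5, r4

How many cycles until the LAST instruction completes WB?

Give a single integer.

I0 ld r1 <- r2: IF@1 ID@2 stall=0 (-) EX@3 MEM@4 WB@5
I1 mul r4 <- r3,r3: IF@2 ID@3 stall=0 (-) EX@4 MEM@5 WB@6
I2 sub r1 <- r2,r3: IF@3 ID@4 stall=0 (-) EX@5 MEM@6 WB@7
I3 sub r2 <- r5,r3: IF@4 ID@5 stall=0 (-) EX@6 MEM@7 WB@8
I4 sub r5 <- r5,r4: IF@5 ID@6 stall=0 (-) EX@7 MEM@8 WB@9

Answer: 9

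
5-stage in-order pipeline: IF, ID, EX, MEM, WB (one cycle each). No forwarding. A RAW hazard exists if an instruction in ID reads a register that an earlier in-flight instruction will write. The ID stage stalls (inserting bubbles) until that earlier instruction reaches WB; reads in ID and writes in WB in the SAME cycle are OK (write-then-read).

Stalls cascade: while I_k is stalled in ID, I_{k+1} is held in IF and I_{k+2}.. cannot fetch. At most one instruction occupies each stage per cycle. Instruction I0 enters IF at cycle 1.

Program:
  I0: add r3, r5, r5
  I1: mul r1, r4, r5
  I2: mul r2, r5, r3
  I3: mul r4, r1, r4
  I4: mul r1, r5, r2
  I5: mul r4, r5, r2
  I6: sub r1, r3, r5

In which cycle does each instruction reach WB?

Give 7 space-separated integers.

Answer: 5 6 8 9 11 12 13

Derivation:
I0 add r3 <- r5,r5: IF@1 ID@2 stall=0 (-) EX@3 MEM@4 WB@5
I1 mul r1 <- r4,r5: IF@2 ID@3 stall=0 (-) EX@4 MEM@5 WB@6
I2 mul r2 <- r5,r3: IF@3 ID@4 stall=1 (RAW on I0.r3 (WB@5)) EX@6 MEM@7 WB@8
I3 mul r4 <- r1,r4: IF@4 ID@6 stall=0 (-) EX@7 MEM@8 WB@9
I4 mul r1 <- r5,r2: IF@6 ID@7 stall=1 (RAW on I2.r2 (WB@8)) EX@9 MEM@10 WB@11
I5 mul r4 <- r5,r2: IF@7 ID@9 stall=0 (-) EX@10 MEM@11 WB@12
I6 sub r1 <- r3,r5: IF@9 ID@10 stall=0 (-) EX@11 MEM@12 WB@13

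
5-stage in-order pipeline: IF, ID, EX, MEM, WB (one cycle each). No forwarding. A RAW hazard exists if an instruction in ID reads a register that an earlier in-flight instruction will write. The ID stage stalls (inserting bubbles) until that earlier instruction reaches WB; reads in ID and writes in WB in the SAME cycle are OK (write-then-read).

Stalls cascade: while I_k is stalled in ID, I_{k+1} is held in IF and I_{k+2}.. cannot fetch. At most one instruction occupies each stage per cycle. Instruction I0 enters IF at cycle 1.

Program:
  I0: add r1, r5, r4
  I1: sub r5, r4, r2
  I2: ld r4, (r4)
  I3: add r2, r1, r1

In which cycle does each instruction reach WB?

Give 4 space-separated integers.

Answer: 5 6 7 8

Derivation:
I0 add r1 <- r5,r4: IF@1 ID@2 stall=0 (-) EX@3 MEM@4 WB@5
I1 sub r5 <- r4,r2: IF@2 ID@3 stall=0 (-) EX@4 MEM@5 WB@6
I2 ld r4 <- r4: IF@3 ID@4 stall=0 (-) EX@5 MEM@6 WB@7
I3 add r2 <- r1,r1: IF@4 ID@5 stall=0 (-) EX@6 MEM@7 WB@8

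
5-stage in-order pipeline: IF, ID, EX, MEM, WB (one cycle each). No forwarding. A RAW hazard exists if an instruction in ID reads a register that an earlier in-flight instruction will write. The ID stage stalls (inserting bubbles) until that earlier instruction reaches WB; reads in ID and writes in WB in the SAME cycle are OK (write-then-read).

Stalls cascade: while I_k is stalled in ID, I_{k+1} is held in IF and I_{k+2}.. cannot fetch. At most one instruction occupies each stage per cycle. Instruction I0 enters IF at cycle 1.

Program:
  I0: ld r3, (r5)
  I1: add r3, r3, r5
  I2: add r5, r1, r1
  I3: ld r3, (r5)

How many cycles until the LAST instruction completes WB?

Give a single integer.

I0 ld r3 <- r5: IF@1 ID@2 stall=0 (-) EX@3 MEM@4 WB@5
I1 add r3 <- r3,r5: IF@2 ID@3 stall=2 (RAW on I0.r3 (WB@5)) EX@6 MEM@7 WB@8
I2 add r5 <- r1,r1: IF@3 ID@6 stall=0 (-) EX@7 MEM@8 WB@9
I3 ld r3 <- r5: IF@6 ID@7 stall=2 (RAW on I2.r5 (WB@9)) EX@10 MEM@11 WB@12

Answer: 12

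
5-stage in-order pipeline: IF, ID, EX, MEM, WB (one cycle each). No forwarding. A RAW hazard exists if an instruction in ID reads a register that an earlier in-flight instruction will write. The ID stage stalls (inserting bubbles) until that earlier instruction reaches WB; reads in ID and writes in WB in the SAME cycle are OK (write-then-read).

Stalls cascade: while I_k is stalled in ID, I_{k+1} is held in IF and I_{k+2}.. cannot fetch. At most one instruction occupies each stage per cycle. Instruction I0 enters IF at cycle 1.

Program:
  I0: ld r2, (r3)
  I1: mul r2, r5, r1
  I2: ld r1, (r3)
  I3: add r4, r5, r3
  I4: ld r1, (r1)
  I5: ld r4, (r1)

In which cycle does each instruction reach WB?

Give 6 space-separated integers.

I0 ld r2 <- r3: IF@1 ID@2 stall=0 (-) EX@3 MEM@4 WB@5
I1 mul r2 <- r5,r1: IF@2 ID@3 stall=0 (-) EX@4 MEM@5 WB@6
I2 ld r1 <- r3: IF@3 ID@4 stall=0 (-) EX@5 MEM@6 WB@7
I3 add r4 <- r5,r3: IF@4 ID@5 stall=0 (-) EX@6 MEM@7 WB@8
I4 ld r1 <- r1: IF@5 ID@6 stall=1 (RAW on I2.r1 (WB@7)) EX@8 MEM@9 WB@10
I5 ld r4 <- r1: IF@6 ID@8 stall=2 (RAW on I4.r1 (WB@10)) EX@11 MEM@12 WB@13

Answer: 5 6 7 8 10 13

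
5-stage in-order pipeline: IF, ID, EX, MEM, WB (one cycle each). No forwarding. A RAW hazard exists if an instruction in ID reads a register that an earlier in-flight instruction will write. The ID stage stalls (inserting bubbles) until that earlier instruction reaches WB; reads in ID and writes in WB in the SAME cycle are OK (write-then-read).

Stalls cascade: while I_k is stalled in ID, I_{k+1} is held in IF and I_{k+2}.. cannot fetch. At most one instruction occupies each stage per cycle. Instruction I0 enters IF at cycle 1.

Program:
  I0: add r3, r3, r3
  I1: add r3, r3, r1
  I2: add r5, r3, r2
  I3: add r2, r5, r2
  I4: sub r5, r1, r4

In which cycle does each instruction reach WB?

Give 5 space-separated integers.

I0 add r3 <- r3,r3: IF@1 ID@2 stall=0 (-) EX@3 MEM@4 WB@5
I1 add r3 <- r3,r1: IF@2 ID@3 stall=2 (RAW on I0.r3 (WB@5)) EX@6 MEM@7 WB@8
I2 add r5 <- r3,r2: IF@3 ID@6 stall=2 (RAW on I1.r3 (WB@8)) EX@9 MEM@10 WB@11
I3 add r2 <- r5,r2: IF@6 ID@9 stall=2 (RAW on I2.r5 (WB@11)) EX@12 MEM@13 WB@14
I4 sub r5 <- r1,r4: IF@9 ID@12 stall=0 (-) EX@13 MEM@14 WB@15

Answer: 5 8 11 14 15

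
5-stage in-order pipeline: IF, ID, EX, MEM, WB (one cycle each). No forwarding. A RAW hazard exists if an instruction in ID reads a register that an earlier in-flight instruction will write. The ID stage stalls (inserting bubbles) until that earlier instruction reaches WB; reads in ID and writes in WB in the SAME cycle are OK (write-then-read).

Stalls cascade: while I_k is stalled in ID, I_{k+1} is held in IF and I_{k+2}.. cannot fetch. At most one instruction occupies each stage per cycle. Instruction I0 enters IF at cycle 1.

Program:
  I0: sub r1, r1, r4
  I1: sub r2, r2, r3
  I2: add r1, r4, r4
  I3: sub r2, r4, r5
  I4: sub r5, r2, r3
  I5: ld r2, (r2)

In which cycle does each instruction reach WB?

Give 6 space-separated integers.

I0 sub r1 <- r1,r4: IF@1 ID@2 stall=0 (-) EX@3 MEM@4 WB@5
I1 sub r2 <- r2,r3: IF@2 ID@3 stall=0 (-) EX@4 MEM@5 WB@6
I2 add r1 <- r4,r4: IF@3 ID@4 stall=0 (-) EX@5 MEM@6 WB@7
I3 sub r2 <- r4,r5: IF@4 ID@5 stall=0 (-) EX@6 MEM@7 WB@8
I4 sub r5 <- r2,r3: IF@5 ID@6 stall=2 (RAW on I3.r2 (WB@8)) EX@9 MEM@10 WB@11
I5 ld r2 <- r2: IF@6 ID@9 stall=0 (-) EX@10 MEM@11 WB@12

Answer: 5 6 7 8 11 12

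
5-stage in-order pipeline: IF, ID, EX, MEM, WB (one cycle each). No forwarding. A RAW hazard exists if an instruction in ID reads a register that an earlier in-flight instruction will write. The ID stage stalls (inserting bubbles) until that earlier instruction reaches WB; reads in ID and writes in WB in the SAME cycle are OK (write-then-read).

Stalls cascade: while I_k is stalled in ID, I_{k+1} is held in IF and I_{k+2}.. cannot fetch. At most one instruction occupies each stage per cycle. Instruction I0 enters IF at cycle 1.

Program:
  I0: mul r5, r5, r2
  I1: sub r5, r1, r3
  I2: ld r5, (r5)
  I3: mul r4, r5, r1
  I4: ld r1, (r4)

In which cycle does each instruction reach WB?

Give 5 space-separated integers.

I0 mul r5 <- r5,r2: IF@1 ID@2 stall=0 (-) EX@3 MEM@4 WB@5
I1 sub r5 <- r1,r3: IF@2 ID@3 stall=0 (-) EX@4 MEM@5 WB@6
I2 ld r5 <- r5: IF@3 ID@4 stall=2 (RAW on I1.r5 (WB@6)) EX@7 MEM@8 WB@9
I3 mul r4 <- r5,r1: IF@4 ID@7 stall=2 (RAW on I2.r5 (WB@9)) EX@10 MEM@11 WB@12
I4 ld r1 <- r4: IF@7 ID@10 stall=2 (RAW on I3.r4 (WB@12)) EX@13 MEM@14 WB@15

Answer: 5 6 9 12 15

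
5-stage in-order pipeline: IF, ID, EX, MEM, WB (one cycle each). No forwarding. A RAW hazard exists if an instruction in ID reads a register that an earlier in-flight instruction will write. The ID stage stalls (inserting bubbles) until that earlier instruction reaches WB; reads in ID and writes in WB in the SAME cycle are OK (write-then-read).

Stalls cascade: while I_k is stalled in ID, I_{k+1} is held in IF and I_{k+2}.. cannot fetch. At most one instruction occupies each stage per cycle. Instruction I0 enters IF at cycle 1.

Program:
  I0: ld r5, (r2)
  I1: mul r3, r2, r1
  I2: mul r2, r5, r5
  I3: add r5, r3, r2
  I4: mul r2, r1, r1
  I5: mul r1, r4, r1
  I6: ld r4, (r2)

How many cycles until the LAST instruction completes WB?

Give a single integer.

I0 ld r5 <- r2: IF@1 ID@2 stall=0 (-) EX@3 MEM@4 WB@5
I1 mul r3 <- r2,r1: IF@2 ID@3 stall=0 (-) EX@4 MEM@5 WB@6
I2 mul r2 <- r5,r5: IF@3 ID@4 stall=1 (RAW on I0.r5 (WB@5)) EX@6 MEM@7 WB@8
I3 add r5 <- r3,r2: IF@4 ID@6 stall=2 (RAW on I2.r2 (WB@8)) EX@9 MEM@10 WB@11
I4 mul r2 <- r1,r1: IF@6 ID@9 stall=0 (-) EX@10 MEM@11 WB@12
I5 mul r1 <- r4,r1: IF@9 ID@10 stall=0 (-) EX@11 MEM@12 WB@13
I6 ld r4 <- r2: IF@10 ID@11 stall=1 (RAW on I4.r2 (WB@12)) EX@13 MEM@14 WB@15

Answer: 15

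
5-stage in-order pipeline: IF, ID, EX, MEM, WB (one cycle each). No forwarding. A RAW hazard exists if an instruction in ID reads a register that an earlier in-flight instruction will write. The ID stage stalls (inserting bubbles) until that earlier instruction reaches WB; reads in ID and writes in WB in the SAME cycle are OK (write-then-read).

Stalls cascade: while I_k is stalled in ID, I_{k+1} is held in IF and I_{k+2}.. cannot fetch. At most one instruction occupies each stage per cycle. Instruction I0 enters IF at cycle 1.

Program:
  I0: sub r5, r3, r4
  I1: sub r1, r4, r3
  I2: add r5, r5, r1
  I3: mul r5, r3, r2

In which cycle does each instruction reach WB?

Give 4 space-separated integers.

Answer: 5 6 9 10

Derivation:
I0 sub r5 <- r3,r4: IF@1 ID@2 stall=0 (-) EX@3 MEM@4 WB@5
I1 sub r1 <- r4,r3: IF@2 ID@3 stall=0 (-) EX@4 MEM@5 WB@6
I2 add r5 <- r5,r1: IF@3 ID@4 stall=2 (RAW on I1.r1 (WB@6)) EX@7 MEM@8 WB@9
I3 mul r5 <- r3,r2: IF@4 ID@7 stall=0 (-) EX@8 MEM@9 WB@10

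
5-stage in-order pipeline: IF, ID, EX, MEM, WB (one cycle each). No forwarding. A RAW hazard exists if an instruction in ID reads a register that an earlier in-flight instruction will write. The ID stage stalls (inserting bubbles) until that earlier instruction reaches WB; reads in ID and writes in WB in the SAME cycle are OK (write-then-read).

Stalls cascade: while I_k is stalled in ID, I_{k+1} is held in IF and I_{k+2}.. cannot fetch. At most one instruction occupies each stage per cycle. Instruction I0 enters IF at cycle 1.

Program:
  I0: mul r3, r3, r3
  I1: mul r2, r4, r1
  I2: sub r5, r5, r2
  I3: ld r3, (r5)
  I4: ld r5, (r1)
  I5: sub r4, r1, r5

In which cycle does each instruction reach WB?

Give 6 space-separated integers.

Answer: 5 6 9 12 13 16

Derivation:
I0 mul r3 <- r3,r3: IF@1 ID@2 stall=0 (-) EX@3 MEM@4 WB@5
I1 mul r2 <- r4,r1: IF@2 ID@3 stall=0 (-) EX@4 MEM@5 WB@6
I2 sub r5 <- r5,r2: IF@3 ID@4 stall=2 (RAW on I1.r2 (WB@6)) EX@7 MEM@8 WB@9
I3 ld r3 <- r5: IF@4 ID@7 stall=2 (RAW on I2.r5 (WB@9)) EX@10 MEM@11 WB@12
I4 ld r5 <- r1: IF@7 ID@10 stall=0 (-) EX@11 MEM@12 WB@13
I5 sub r4 <- r1,r5: IF@10 ID@11 stall=2 (RAW on I4.r5 (WB@13)) EX@14 MEM@15 WB@16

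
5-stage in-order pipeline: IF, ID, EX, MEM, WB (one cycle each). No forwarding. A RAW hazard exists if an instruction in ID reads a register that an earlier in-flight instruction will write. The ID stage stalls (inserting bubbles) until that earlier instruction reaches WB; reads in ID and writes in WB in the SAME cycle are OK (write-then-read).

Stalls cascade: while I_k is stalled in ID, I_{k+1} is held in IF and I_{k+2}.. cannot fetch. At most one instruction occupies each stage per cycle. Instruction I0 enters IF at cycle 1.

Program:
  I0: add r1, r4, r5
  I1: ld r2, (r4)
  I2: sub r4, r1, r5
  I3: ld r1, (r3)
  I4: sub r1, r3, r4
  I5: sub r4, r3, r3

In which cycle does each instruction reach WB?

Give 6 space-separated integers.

I0 add r1 <- r4,r5: IF@1 ID@2 stall=0 (-) EX@3 MEM@4 WB@5
I1 ld r2 <- r4: IF@2 ID@3 stall=0 (-) EX@4 MEM@5 WB@6
I2 sub r4 <- r1,r5: IF@3 ID@4 stall=1 (RAW on I0.r1 (WB@5)) EX@6 MEM@7 WB@8
I3 ld r1 <- r3: IF@4 ID@6 stall=0 (-) EX@7 MEM@8 WB@9
I4 sub r1 <- r3,r4: IF@6 ID@7 stall=1 (RAW on I2.r4 (WB@8)) EX@9 MEM@10 WB@11
I5 sub r4 <- r3,r3: IF@7 ID@9 stall=0 (-) EX@10 MEM@11 WB@12

Answer: 5 6 8 9 11 12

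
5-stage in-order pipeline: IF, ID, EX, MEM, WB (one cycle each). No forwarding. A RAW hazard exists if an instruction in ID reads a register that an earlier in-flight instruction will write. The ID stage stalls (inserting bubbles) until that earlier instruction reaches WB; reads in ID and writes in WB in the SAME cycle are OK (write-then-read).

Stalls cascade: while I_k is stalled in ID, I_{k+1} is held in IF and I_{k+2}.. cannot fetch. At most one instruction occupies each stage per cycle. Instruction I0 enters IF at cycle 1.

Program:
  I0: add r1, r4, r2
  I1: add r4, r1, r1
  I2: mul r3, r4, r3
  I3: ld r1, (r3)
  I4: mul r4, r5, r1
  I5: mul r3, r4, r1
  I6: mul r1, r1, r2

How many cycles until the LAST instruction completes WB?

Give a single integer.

Answer: 21

Derivation:
I0 add r1 <- r4,r2: IF@1 ID@2 stall=0 (-) EX@3 MEM@4 WB@5
I1 add r4 <- r1,r1: IF@2 ID@3 stall=2 (RAW on I0.r1 (WB@5)) EX@6 MEM@7 WB@8
I2 mul r3 <- r4,r3: IF@3 ID@6 stall=2 (RAW on I1.r4 (WB@8)) EX@9 MEM@10 WB@11
I3 ld r1 <- r3: IF@6 ID@9 stall=2 (RAW on I2.r3 (WB@11)) EX@12 MEM@13 WB@14
I4 mul r4 <- r5,r1: IF@9 ID@12 stall=2 (RAW on I3.r1 (WB@14)) EX@15 MEM@16 WB@17
I5 mul r3 <- r4,r1: IF@12 ID@15 stall=2 (RAW on I4.r4 (WB@17)) EX@18 MEM@19 WB@20
I6 mul r1 <- r1,r2: IF@15 ID@18 stall=0 (-) EX@19 MEM@20 WB@21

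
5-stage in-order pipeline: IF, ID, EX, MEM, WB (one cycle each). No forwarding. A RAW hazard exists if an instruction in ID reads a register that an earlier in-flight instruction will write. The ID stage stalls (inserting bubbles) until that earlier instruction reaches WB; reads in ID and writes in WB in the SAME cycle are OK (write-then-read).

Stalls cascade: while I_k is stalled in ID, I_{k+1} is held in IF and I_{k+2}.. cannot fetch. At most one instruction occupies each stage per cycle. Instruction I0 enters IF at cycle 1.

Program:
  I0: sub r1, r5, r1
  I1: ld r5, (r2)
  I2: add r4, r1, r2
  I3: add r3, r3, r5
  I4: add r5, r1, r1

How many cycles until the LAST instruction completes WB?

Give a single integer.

I0 sub r1 <- r5,r1: IF@1 ID@2 stall=0 (-) EX@3 MEM@4 WB@5
I1 ld r5 <- r2: IF@2 ID@3 stall=0 (-) EX@4 MEM@5 WB@6
I2 add r4 <- r1,r2: IF@3 ID@4 stall=1 (RAW on I0.r1 (WB@5)) EX@6 MEM@7 WB@8
I3 add r3 <- r3,r5: IF@4 ID@6 stall=0 (-) EX@7 MEM@8 WB@9
I4 add r5 <- r1,r1: IF@6 ID@7 stall=0 (-) EX@8 MEM@9 WB@10

Answer: 10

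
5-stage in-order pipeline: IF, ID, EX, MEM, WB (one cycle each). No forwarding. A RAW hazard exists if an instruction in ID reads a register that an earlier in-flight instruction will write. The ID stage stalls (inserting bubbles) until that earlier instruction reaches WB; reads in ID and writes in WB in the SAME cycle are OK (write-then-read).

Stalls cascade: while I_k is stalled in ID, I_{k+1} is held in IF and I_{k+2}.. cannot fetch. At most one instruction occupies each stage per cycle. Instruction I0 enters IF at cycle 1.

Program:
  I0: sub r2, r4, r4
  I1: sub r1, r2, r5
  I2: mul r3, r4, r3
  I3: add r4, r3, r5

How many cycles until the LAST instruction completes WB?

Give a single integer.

I0 sub r2 <- r4,r4: IF@1 ID@2 stall=0 (-) EX@3 MEM@4 WB@5
I1 sub r1 <- r2,r5: IF@2 ID@3 stall=2 (RAW on I0.r2 (WB@5)) EX@6 MEM@7 WB@8
I2 mul r3 <- r4,r3: IF@3 ID@6 stall=0 (-) EX@7 MEM@8 WB@9
I3 add r4 <- r3,r5: IF@6 ID@7 stall=2 (RAW on I2.r3 (WB@9)) EX@10 MEM@11 WB@12

Answer: 12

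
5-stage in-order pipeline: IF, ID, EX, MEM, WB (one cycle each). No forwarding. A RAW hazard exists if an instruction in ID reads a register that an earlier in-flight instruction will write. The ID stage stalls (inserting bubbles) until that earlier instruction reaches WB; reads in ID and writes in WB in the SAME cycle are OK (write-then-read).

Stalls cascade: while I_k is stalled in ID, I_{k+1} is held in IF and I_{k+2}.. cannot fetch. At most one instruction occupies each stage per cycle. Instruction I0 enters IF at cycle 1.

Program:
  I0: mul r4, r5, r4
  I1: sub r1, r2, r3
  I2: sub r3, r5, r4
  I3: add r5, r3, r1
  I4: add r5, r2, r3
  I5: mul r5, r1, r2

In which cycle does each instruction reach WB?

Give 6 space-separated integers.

Answer: 5 6 8 11 12 13

Derivation:
I0 mul r4 <- r5,r4: IF@1 ID@2 stall=0 (-) EX@3 MEM@4 WB@5
I1 sub r1 <- r2,r3: IF@2 ID@3 stall=0 (-) EX@4 MEM@5 WB@6
I2 sub r3 <- r5,r4: IF@3 ID@4 stall=1 (RAW on I0.r4 (WB@5)) EX@6 MEM@7 WB@8
I3 add r5 <- r3,r1: IF@4 ID@6 stall=2 (RAW on I2.r3 (WB@8)) EX@9 MEM@10 WB@11
I4 add r5 <- r2,r3: IF@6 ID@9 stall=0 (-) EX@10 MEM@11 WB@12
I5 mul r5 <- r1,r2: IF@9 ID@10 stall=0 (-) EX@11 MEM@12 WB@13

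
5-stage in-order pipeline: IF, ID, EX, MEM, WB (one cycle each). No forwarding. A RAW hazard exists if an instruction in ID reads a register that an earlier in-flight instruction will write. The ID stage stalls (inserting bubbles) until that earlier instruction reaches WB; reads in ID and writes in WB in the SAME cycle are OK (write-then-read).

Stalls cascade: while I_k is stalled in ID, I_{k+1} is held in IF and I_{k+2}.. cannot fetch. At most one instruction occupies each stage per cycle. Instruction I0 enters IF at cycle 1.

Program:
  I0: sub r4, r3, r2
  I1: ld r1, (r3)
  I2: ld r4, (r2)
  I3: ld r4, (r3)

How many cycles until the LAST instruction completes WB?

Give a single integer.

Answer: 8

Derivation:
I0 sub r4 <- r3,r2: IF@1 ID@2 stall=0 (-) EX@3 MEM@4 WB@5
I1 ld r1 <- r3: IF@2 ID@3 stall=0 (-) EX@4 MEM@5 WB@6
I2 ld r4 <- r2: IF@3 ID@4 stall=0 (-) EX@5 MEM@6 WB@7
I3 ld r4 <- r3: IF@4 ID@5 stall=0 (-) EX@6 MEM@7 WB@8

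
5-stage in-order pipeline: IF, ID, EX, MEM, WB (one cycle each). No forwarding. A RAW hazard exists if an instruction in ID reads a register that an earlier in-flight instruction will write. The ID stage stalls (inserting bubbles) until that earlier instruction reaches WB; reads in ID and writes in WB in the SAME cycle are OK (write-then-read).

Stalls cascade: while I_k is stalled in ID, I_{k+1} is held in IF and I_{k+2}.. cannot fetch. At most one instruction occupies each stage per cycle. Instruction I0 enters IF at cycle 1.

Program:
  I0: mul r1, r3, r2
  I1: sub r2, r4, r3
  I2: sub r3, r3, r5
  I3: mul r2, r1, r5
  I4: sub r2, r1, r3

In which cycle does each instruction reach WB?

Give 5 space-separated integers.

Answer: 5 6 7 8 10

Derivation:
I0 mul r1 <- r3,r2: IF@1 ID@2 stall=0 (-) EX@3 MEM@4 WB@5
I1 sub r2 <- r4,r3: IF@2 ID@3 stall=0 (-) EX@4 MEM@5 WB@6
I2 sub r3 <- r3,r5: IF@3 ID@4 stall=0 (-) EX@5 MEM@6 WB@7
I3 mul r2 <- r1,r5: IF@4 ID@5 stall=0 (-) EX@6 MEM@7 WB@8
I4 sub r2 <- r1,r3: IF@5 ID@6 stall=1 (RAW on I2.r3 (WB@7)) EX@8 MEM@9 WB@10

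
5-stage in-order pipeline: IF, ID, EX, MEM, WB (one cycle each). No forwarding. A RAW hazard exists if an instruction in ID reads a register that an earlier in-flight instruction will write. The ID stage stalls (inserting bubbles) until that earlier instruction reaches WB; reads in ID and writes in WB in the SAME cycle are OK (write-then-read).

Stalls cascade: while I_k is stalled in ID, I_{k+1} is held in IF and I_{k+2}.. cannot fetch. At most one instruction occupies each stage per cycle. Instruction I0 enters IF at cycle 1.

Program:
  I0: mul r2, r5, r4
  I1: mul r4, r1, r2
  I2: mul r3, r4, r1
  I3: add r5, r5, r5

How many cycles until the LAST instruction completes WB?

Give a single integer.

I0 mul r2 <- r5,r4: IF@1 ID@2 stall=0 (-) EX@3 MEM@4 WB@5
I1 mul r4 <- r1,r2: IF@2 ID@3 stall=2 (RAW on I0.r2 (WB@5)) EX@6 MEM@7 WB@8
I2 mul r3 <- r4,r1: IF@3 ID@6 stall=2 (RAW on I1.r4 (WB@8)) EX@9 MEM@10 WB@11
I3 add r5 <- r5,r5: IF@6 ID@9 stall=0 (-) EX@10 MEM@11 WB@12

Answer: 12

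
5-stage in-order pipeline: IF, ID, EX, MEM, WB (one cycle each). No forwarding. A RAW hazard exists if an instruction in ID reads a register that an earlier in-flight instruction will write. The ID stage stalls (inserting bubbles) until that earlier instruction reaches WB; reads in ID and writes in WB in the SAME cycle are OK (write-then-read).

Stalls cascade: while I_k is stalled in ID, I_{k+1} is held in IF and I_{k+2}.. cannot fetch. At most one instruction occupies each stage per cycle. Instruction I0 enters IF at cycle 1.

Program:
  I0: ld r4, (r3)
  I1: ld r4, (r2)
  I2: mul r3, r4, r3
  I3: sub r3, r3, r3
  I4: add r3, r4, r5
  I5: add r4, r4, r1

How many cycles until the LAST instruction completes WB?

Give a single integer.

I0 ld r4 <- r3: IF@1 ID@2 stall=0 (-) EX@3 MEM@4 WB@5
I1 ld r4 <- r2: IF@2 ID@3 stall=0 (-) EX@4 MEM@5 WB@6
I2 mul r3 <- r4,r3: IF@3 ID@4 stall=2 (RAW on I1.r4 (WB@6)) EX@7 MEM@8 WB@9
I3 sub r3 <- r3,r3: IF@4 ID@7 stall=2 (RAW on I2.r3 (WB@9)) EX@10 MEM@11 WB@12
I4 add r3 <- r4,r5: IF@7 ID@10 stall=0 (-) EX@11 MEM@12 WB@13
I5 add r4 <- r4,r1: IF@10 ID@11 stall=0 (-) EX@12 MEM@13 WB@14

Answer: 14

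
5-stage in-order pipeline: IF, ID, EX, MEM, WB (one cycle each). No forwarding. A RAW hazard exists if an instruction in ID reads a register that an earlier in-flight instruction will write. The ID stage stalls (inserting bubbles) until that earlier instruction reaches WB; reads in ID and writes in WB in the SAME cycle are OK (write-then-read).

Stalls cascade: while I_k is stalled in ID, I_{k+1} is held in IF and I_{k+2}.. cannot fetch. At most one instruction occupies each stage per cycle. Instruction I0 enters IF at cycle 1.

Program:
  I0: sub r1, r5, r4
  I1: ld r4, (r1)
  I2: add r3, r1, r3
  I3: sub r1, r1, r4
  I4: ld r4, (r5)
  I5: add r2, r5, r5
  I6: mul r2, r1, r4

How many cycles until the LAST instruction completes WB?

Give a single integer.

Answer: 15

Derivation:
I0 sub r1 <- r5,r4: IF@1 ID@2 stall=0 (-) EX@3 MEM@4 WB@5
I1 ld r4 <- r1: IF@2 ID@3 stall=2 (RAW on I0.r1 (WB@5)) EX@6 MEM@7 WB@8
I2 add r3 <- r1,r3: IF@3 ID@6 stall=0 (-) EX@7 MEM@8 WB@9
I3 sub r1 <- r1,r4: IF@6 ID@7 stall=1 (RAW on I1.r4 (WB@8)) EX@9 MEM@10 WB@11
I4 ld r4 <- r5: IF@7 ID@9 stall=0 (-) EX@10 MEM@11 WB@12
I5 add r2 <- r5,r5: IF@9 ID@10 stall=0 (-) EX@11 MEM@12 WB@13
I6 mul r2 <- r1,r4: IF@10 ID@11 stall=1 (RAW on I4.r4 (WB@12)) EX@13 MEM@14 WB@15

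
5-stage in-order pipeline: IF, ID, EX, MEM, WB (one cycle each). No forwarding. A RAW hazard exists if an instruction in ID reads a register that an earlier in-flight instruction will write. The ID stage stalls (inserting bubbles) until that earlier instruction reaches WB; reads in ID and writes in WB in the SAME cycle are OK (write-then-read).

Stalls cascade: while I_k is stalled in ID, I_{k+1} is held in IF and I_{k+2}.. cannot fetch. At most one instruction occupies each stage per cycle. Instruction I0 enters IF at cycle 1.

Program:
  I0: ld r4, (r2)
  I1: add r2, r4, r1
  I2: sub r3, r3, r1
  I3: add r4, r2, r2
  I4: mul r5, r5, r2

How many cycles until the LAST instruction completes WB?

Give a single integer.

Answer: 12

Derivation:
I0 ld r4 <- r2: IF@1 ID@2 stall=0 (-) EX@3 MEM@4 WB@5
I1 add r2 <- r4,r1: IF@2 ID@3 stall=2 (RAW on I0.r4 (WB@5)) EX@6 MEM@7 WB@8
I2 sub r3 <- r3,r1: IF@3 ID@6 stall=0 (-) EX@7 MEM@8 WB@9
I3 add r4 <- r2,r2: IF@6 ID@7 stall=1 (RAW on I1.r2 (WB@8)) EX@9 MEM@10 WB@11
I4 mul r5 <- r5,r2: IF@7 ID@9 stall=0 (-) EX@10 MEM@11 WB@12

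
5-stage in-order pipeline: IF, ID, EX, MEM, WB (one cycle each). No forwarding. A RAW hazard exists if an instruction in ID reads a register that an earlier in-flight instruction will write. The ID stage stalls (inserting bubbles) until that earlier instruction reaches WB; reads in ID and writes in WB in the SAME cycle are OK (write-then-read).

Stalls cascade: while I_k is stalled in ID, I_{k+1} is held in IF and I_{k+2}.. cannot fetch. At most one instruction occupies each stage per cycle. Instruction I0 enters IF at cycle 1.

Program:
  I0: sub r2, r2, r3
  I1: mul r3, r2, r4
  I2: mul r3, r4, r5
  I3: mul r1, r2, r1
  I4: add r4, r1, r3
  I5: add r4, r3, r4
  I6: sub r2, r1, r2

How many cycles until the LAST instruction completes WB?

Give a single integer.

I0 sub r2 <- r2,r3: IF@1 ID@2 stall=0 (-) EX@3 MEM@4 WB@5
I1 mul r3 <- r2,r4: IF@2 ID@3 stall=2 (RAW on I0.r2 (WB@5)) EX@6 MEM@7 WB@8
I2 mul r3 <- r4,r5: IF@3 ID@6 stall=0 (-) EX@7 MEM@8 WB@9
I3 mul r1 <- r2,r1: IF@6 ID@7 stall=0 (-) EX@8 MEM@9 WB@10
I4 add r4 <- r1,r3: IF@7 ID@8 stall=2 (RAW on I3.r1 (WB@10)) EX@11 MEM@12 WB@13
I5 add r4 <- r3,r4: IF@8 ID@11 stall=2 (RAW on I4.r4 (WB@13)) EX@14 MEM@15 WB@16
I6 sub r2 <- r1,r2: IF@11 ID@14 stall=0 (-) EX@15 MEM@16 WB@17

Answer: 17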